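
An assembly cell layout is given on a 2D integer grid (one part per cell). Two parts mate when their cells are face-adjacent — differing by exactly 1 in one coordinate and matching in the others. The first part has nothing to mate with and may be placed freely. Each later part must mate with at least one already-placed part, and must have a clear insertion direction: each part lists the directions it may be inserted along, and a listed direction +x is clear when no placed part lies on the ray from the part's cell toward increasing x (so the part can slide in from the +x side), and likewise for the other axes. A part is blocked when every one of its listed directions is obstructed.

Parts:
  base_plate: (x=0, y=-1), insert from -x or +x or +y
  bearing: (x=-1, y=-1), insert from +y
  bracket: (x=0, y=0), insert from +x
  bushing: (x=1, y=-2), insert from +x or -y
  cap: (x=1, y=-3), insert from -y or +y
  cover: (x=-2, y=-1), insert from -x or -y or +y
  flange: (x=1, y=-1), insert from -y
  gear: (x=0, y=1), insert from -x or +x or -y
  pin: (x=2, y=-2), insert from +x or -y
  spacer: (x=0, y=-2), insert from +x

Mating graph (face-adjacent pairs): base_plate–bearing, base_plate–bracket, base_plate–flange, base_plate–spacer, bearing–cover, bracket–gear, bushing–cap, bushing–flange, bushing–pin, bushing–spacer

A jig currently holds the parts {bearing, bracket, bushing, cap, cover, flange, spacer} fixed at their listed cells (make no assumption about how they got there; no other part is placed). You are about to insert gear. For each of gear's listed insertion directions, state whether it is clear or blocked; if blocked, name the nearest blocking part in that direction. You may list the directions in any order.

+x: clear; -x: clear; -y: blocked by bracket

-x: ray from gear(0, 1) has no placed part ⇒ clear
+x: ray from gear(0, 1) has no placed part ⇒ clear
-y: nearest on ray is bracket@(0, 0) ⇒ blocked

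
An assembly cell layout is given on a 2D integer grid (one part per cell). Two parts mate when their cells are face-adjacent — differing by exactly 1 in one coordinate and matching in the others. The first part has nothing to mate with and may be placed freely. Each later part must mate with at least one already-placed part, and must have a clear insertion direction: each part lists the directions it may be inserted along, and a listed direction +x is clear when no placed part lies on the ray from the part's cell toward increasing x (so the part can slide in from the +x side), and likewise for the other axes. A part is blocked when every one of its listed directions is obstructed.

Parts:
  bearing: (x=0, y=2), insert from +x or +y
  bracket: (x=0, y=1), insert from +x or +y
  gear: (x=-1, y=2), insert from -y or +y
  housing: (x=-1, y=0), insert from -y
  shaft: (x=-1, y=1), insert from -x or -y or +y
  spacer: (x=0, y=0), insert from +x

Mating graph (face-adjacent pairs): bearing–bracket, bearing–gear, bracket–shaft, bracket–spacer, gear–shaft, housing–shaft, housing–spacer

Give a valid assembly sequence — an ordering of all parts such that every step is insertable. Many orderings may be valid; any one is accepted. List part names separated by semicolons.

spacer; bracket; shaft; gear; housing; bearing

1. spacer@(0, 0) [+x clear] — {spacer}
2. bracket@(0, 1) [+x clear] — {bracket, spacer}
3. shaft@(-1, 1) [-x clear] — {bracket, shaft, spacer}
4. gear@(-1, 2) [+y clear] — {bracket, gear, shaft, spacer}
5. housing@(-1, 0) [-y clear] — {bracket, gear, housing, shaft, spacer}
6. bearing@(0, 2) [+x clear] — {bearing, bracket, gear, housing, shaft, spacer}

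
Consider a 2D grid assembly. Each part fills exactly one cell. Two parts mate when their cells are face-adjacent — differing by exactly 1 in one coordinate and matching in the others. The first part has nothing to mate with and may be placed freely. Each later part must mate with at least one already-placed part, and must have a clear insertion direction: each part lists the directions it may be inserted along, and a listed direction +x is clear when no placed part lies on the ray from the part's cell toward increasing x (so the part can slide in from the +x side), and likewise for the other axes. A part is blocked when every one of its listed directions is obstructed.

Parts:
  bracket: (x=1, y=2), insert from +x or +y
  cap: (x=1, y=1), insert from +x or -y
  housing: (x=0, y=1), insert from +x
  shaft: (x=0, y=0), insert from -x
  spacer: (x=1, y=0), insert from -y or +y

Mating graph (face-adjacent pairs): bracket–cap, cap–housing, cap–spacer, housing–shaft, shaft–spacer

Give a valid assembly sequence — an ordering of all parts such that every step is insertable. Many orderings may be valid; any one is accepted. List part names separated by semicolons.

shaft; housing; cap; bracket; spacer

1. shaft@(0, 0) [-x clear] — {shaft}
2. housing@(0, 1) [+x clear] — {housing, shaft}
3. cap@(1, 1) [+x clear] — {cap, housing, shaft}
4. bracket@(1, 2) [+x clear] — {bracket, cap, housing, shaft}
5. spacer@(1, 0) [-y clear] — {bracket, cap, housing, shaft, spacer}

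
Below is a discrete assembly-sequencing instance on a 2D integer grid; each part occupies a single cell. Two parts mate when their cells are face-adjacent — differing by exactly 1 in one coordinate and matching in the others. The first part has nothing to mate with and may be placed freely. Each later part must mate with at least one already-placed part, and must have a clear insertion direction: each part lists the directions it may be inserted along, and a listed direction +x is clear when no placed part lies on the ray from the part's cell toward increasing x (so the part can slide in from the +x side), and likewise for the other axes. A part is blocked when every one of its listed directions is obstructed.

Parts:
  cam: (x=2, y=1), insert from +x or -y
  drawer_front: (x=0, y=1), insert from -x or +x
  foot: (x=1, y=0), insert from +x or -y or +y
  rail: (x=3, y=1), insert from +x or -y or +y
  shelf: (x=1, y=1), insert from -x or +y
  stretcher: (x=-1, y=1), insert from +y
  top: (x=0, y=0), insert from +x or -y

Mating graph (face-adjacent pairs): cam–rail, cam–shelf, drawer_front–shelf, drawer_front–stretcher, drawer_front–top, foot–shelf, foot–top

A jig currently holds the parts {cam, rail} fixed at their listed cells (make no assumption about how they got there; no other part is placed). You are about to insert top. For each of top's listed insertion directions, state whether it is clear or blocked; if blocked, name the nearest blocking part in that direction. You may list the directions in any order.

+x: clear; -y: clear

+x: ray from top(0, 0) has no placed part ⇒ clear
-y: ray from top(0, 0) has no placed part ⇒ clear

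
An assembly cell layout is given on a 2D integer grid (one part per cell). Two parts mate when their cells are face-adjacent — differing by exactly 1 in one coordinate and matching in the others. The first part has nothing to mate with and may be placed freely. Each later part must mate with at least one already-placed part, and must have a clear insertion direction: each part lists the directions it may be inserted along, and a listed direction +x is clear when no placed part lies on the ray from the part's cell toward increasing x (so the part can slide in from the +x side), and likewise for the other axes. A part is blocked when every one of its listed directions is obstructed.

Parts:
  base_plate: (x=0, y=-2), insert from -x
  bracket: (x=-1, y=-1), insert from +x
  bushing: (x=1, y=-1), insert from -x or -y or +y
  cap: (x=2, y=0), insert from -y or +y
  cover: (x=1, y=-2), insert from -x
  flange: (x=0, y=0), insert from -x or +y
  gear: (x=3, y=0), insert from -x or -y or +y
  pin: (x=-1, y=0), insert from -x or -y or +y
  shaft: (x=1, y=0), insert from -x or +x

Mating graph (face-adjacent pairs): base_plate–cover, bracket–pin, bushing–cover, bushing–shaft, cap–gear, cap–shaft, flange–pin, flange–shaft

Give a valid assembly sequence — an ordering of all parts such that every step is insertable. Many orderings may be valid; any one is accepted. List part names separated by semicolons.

pin; flange; shaft; cap; gear; bracket; bushing; cover; base_plate

1. pin@(-1, 0) [-x clear] — {pin}
2. flange@(0, 0) [+y clear] — {flange, pin}
3. shaft@(1, 0) [+x clear] — {flange, pin, shaft}
4. cap@(2, 0) [-y clear] — {cap, flange, pin, shaft}
5. gear@(3, 0) [-y clear] — {cap, flange, gear, pin, shaft}
6. bracket@(-1, -1) [+x clear] — {bracket, cap, flange, gear, pin, shaft}
7. bushing@(1, -1) [-y clear] — {bracket, bushing, cap, flange, gear, pin, shaft}
8. cover@(1, -2) [-x clear] — {bracket, bushing, cap, cover, flange, gear, pin, shaft}
9. base_plate@(0, -2) [-x clear] — {base_plate, bracket, bushing, cap, cover, flange, gear, pin, shaft}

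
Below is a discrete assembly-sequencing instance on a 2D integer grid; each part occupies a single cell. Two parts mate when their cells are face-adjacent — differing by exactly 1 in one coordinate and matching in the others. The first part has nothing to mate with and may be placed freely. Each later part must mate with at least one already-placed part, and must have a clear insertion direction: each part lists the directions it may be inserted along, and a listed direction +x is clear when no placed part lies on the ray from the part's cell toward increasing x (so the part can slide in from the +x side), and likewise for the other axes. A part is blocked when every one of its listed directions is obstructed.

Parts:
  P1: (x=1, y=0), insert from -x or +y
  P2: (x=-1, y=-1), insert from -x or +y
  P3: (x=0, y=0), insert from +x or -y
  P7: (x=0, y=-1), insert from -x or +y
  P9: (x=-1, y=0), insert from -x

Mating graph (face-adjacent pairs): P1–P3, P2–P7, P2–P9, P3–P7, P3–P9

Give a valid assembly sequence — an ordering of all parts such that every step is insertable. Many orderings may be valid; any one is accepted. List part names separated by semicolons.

P7; P2; P3; P1; P9

1. P7@(0, -1) [-x clear] — {P7}
2. P2@(-1, -1) [-x clear] — {P2, P7}
3. P3@(0, 0) [+x clear] — {P2, P3, P7}
4. P1@(1, 0) [+y clear] — {P1, P2, P3, P7}
5. P9@(-1, 0) [-x clear] — {P1, P2, P3, P7, P9}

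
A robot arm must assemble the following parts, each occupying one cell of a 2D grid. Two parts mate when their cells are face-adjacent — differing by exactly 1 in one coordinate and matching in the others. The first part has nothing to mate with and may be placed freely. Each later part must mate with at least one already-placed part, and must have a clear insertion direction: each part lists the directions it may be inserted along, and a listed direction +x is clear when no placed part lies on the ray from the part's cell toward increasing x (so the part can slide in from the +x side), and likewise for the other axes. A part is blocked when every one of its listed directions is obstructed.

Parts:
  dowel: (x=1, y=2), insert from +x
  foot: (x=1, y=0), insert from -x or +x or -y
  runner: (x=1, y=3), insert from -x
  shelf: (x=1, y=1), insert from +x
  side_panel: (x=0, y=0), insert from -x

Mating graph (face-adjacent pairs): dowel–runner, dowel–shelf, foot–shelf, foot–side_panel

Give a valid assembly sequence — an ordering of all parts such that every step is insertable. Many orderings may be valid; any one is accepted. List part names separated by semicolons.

dowel; runner; shelf; foot; side_panel

1. dowel@(1, 2) [+x clear] — {dowel}
2. runner@(1, 3) [-x clear] — {dowel, runner}
3. shelf@(1, 1) [+x clear] — {dowel, runner, shelf}
4. foot@(1, 0) [-x clear] — {dowel, foot, runner, shelf}
5. side_panel@(0, 0) [-x clear] — {dowel, foot, runner, shelf, side_panel}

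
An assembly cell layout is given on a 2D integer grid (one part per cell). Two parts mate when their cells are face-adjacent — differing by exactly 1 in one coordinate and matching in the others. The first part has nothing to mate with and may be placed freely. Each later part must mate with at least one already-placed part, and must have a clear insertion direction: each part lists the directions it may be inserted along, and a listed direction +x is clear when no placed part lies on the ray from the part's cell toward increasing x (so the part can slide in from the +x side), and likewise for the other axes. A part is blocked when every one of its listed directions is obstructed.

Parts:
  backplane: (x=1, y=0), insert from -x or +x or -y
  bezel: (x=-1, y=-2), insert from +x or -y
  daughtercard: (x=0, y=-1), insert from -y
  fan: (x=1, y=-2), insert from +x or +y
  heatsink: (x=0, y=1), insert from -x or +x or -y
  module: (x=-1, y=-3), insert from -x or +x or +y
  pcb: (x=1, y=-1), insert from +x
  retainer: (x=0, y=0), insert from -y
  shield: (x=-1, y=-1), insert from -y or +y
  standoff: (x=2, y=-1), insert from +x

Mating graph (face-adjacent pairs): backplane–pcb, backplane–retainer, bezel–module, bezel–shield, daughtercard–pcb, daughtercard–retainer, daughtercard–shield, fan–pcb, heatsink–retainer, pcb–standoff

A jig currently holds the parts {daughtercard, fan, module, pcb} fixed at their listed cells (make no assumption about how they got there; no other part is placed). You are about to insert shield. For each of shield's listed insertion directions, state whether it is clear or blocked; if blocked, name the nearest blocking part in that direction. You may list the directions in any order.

-y: nearest on ray is module@(-1, -3) ⇒ blocked
+y: ray from shield(-1, -1) has no placed part ⇒ clear

+y: clear; -y: blocked by module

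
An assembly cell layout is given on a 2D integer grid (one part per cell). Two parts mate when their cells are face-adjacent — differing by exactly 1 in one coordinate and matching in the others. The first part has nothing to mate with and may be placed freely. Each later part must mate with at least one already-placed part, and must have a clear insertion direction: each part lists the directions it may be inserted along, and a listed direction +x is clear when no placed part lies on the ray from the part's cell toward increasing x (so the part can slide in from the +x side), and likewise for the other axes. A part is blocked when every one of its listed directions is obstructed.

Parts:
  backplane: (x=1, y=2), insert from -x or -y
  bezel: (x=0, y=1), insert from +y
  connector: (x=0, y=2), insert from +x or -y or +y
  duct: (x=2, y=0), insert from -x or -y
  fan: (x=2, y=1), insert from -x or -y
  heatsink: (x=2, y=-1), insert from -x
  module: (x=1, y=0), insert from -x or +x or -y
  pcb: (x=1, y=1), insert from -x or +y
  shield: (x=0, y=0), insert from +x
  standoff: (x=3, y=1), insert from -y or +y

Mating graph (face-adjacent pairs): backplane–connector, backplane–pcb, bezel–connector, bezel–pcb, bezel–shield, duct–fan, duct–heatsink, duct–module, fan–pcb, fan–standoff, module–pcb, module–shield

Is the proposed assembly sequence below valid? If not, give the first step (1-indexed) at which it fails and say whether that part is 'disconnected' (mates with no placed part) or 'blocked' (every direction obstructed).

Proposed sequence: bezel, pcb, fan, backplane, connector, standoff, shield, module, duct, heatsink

Valid

1. bezel@(0, 1) [+y clear] — {bezel}
2. pcb@(1, 1) [+y clear] — {bezel, pcb}
3. fan@(2, 1) [-y clear] — {bezel, fan, pcb}
4. backplane@(1, 2) [-x clear] — {backplane, bezel, fan, pcb}
5. connector@(0, 2) [+y clear] — {backplane, bezel, connector, fan, pcb}
6. standoff@(3, 1) [-y clear] — {backplane, bezel, connector, fan, pcb, standoff}
7. shield@(0, 0) [+x clear] — {backplane, bezel, connector, fan, pcb, shield, standoff}
8. module@(1, 0) [+x clear] — {backplane, bezel, connector, fan, module, pcb, shield, standoff}
9. duct@(2, 0) [-y clear] — {backplane, bezel, connector, duct, fan, module, pcb, shield, standoff}
10. heatsink@(2, -1) [-x clear] — {backplane, bezel, connector, duct, fan, heatsink, module, pcb, shield, standoff}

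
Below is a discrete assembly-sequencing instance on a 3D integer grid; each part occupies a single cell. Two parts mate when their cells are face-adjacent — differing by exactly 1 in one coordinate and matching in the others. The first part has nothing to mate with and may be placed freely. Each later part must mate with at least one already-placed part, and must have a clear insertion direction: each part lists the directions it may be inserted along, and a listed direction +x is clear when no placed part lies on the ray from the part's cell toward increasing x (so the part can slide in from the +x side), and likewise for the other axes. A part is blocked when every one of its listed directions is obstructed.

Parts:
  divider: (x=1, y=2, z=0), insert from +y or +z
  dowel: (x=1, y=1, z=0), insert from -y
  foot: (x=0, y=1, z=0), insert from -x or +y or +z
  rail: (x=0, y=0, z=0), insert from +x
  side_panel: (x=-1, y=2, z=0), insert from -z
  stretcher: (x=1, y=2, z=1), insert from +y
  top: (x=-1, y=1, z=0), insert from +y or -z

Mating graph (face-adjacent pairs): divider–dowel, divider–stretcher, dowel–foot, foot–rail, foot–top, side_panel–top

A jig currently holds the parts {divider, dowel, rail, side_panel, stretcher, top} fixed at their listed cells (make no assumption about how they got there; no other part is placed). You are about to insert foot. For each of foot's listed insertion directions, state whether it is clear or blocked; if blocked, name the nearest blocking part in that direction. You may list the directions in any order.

+y: clear; +z: clear; -x: blocked by top

-x: nearest on ray is top@(-1, 1, 0) ⇒ blocked
+y: ray from foot(0, 1, 0) has no placed part ⇒ clear
+z: ray from foot(0, 1, 0) has no placed part ⇒ clear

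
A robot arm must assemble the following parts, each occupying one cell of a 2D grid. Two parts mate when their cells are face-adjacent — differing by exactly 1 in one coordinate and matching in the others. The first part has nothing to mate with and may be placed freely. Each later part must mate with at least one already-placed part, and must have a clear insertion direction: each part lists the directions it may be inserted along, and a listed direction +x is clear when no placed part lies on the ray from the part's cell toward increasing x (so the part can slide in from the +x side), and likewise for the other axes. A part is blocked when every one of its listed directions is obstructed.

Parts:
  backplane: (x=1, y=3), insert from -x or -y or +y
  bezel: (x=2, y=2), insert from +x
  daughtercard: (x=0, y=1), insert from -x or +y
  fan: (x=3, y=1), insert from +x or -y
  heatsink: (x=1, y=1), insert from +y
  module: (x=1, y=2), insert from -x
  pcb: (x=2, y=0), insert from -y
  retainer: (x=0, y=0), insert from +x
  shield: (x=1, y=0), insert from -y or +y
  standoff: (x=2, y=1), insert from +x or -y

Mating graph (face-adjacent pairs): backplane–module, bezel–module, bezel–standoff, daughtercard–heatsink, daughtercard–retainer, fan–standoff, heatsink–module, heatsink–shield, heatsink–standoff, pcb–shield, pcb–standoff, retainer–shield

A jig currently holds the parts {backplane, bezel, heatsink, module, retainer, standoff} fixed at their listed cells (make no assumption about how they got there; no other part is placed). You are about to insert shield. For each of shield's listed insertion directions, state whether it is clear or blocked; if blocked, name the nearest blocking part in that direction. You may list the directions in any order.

+y: blocked by heatsink; -y: clear

-y: ray from shield(1, 0) has no placed part ⇒ clear
+y: nearest on ray is heatsink@(1, 1) ⇒ blocked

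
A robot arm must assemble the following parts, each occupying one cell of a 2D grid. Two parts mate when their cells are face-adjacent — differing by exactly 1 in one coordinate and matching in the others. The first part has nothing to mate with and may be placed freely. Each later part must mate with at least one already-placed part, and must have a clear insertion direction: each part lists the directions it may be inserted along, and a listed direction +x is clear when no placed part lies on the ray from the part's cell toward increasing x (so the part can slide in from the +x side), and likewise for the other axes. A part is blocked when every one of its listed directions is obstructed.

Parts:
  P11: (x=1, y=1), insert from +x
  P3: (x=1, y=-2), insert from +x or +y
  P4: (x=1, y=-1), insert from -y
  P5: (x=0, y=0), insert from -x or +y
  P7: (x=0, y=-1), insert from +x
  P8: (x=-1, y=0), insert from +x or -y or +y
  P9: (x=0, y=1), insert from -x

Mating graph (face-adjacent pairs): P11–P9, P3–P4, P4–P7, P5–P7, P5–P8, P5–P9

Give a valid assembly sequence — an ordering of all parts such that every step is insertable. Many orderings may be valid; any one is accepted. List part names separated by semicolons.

1. P5@(0, 0) [-x clear] — {P5}
2. P9@(0, 1) [-x clear] — {P5, P9}
3. P8@(-1, 0) [-y clear] — {P5, P8, P9}
4. P7@(0, -1) [+x clear] — {P5, P7, P8, P9}
5. P4@(1, -1) [-y clear] — {P4, P5, P7, P8, P9}
6. P3@(1, -2) [+x clear] — {P3, P4, P5, P7, P8, P9}
7. P11@(1, 1) [+x clear] — {P11, P3, P4, P5, P7, P8, P9}

P5; P9; P8; P7; P4; P3; P11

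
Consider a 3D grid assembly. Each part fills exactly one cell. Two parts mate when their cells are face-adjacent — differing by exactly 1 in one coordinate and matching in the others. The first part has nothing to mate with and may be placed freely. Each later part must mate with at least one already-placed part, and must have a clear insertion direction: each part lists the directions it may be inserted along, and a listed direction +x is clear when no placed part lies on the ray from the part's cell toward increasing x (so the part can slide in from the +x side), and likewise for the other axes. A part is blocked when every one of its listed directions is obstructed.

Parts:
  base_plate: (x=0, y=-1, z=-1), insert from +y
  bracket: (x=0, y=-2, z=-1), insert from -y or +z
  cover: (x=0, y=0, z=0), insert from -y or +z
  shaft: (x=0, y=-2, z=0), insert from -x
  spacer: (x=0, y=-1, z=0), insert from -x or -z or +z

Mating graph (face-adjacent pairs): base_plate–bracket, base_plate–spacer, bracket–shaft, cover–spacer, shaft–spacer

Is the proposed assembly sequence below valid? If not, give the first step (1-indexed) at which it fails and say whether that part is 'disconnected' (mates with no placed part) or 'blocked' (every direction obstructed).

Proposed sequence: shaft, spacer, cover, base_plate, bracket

Valid

1. shaft@(0, -2, 0) [-x clear] — {shaft}
2. spacer@(0, -1, 0) [-x clear] — {shaft, spacer}
3. cover@(0, 0, 0) [+z clear] — {cover, shaft, spacer}
4. base_plate@(0, -1, -1) [+y clear] — {base_plate, cover, shaft, spacer}
5. bracket@(0, -2, -1) [-y clear] — {base_plate, bracket, cover, shaft, spacer}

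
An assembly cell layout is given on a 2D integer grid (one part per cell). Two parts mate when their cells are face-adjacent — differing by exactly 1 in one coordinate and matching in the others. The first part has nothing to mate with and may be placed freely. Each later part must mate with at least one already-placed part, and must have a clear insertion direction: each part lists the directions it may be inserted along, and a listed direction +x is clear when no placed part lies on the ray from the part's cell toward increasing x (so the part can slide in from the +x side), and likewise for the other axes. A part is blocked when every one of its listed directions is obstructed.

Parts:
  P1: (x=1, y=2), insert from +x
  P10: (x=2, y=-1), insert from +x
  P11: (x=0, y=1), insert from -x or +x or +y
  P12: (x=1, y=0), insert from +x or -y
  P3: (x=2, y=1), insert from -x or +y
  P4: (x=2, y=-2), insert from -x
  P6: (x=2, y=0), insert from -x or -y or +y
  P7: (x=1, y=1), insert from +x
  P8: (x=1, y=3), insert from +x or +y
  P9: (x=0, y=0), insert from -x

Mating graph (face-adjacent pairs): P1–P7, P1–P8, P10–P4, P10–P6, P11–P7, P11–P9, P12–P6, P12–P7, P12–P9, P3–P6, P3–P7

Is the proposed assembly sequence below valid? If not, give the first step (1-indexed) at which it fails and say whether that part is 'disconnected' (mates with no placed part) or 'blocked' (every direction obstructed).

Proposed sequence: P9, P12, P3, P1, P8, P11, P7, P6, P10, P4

1. P9@(0, 0) [-x clear] — {P9}
2. P12@(1, 0) [+x clear] — {P12, P9}
3. P3@(2, 1) — no placed neighbour ⇒ disconnected

Invalid at step 3 (disconnected)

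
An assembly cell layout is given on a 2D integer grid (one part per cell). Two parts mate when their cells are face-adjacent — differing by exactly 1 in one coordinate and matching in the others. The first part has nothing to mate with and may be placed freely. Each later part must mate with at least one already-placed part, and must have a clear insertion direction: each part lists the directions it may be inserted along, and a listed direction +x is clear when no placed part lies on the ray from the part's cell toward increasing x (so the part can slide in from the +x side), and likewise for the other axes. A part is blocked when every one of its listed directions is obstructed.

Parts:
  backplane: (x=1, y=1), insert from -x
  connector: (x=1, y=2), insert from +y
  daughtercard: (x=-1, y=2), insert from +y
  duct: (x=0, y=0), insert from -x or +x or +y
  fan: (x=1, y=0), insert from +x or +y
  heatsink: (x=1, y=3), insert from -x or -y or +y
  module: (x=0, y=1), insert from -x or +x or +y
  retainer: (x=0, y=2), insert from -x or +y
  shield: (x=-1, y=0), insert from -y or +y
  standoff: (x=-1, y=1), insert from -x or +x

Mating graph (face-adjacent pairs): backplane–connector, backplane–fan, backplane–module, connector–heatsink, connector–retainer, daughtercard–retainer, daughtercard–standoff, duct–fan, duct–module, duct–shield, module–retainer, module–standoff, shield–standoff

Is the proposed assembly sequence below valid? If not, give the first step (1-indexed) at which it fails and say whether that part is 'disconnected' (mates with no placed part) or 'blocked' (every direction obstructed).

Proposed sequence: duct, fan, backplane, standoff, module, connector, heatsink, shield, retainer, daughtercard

1. duct@(0, 0) [-x clear] — {duct}
2. fan@(1, 0) [+x clear] — {duct, fan}
3. backplane@(1, 1) [-x clear] — {backplane, duct, fan}
4. standoff@(-1, 1) — no placed neighbour ⇒ disconnected

Invalid at step 4 (disconnected)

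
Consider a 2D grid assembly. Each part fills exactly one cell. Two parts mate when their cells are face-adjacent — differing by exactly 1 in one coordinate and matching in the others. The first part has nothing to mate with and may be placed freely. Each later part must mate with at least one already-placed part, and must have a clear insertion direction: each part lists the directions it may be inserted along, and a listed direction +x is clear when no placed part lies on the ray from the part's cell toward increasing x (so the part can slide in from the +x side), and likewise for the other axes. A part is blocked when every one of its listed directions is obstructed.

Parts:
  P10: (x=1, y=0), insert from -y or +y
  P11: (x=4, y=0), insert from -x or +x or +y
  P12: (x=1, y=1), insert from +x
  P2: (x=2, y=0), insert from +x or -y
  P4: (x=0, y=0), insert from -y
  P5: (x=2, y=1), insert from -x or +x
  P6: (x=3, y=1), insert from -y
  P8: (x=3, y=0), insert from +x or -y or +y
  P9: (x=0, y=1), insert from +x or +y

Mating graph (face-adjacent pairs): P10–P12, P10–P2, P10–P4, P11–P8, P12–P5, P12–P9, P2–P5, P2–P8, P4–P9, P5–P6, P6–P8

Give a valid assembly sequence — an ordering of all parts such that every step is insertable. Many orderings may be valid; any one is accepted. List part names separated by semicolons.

P4; P9; P12; P5; P2; P6; P10; P8; P11

1. P4@(0, 0) [-y clear] — {P4}
2. P9@(0, 1) [+x clear] — {P4, P9}
3. P12@(1, 1) [+x clear] — {P12, P4, P9}
4. P5@(2, 1) [+x clear] — {P12, P4, P5, P9}
5. P2@(2, 0) [+x clear] — {P12, P2, P4, P5, P9}
6. P6@(3, 1) [-y clear] — {P12, P2, P4, P5, P6, P9}
7. P10@(1, 0) [-y clear] — {P10, P12, P2, P4, P5, P6, P9}
8. P8@(3, 0) [+x clear] — {P10, P12, P2, P4, P5, P6, P8, P9}
9. P11@(4, 0) [+x clear] — {P10, P11, P12, P2, P4, P5, P6, P8, P9}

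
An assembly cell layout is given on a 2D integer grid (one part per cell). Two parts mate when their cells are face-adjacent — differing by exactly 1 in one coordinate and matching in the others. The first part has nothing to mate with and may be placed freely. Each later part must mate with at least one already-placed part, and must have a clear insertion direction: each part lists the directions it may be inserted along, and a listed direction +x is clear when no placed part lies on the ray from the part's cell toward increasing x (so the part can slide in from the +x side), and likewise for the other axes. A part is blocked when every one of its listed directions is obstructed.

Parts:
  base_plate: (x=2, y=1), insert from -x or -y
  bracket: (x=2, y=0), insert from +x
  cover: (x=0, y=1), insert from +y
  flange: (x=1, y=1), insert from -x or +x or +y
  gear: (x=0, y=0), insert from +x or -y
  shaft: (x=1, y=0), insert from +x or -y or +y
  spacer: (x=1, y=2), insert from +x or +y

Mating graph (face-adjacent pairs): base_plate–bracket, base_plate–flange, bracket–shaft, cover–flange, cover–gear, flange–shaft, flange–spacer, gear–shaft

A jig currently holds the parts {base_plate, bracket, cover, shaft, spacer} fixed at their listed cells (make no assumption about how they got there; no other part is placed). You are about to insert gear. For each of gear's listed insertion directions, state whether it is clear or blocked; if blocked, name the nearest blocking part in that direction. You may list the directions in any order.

+x: nearest on ray is shaft@(1, 0) ⇒ blocked
-y: ray from gear(0, 0) has no placed part ⇒ clear

+x: blocked by shaft; -y: clear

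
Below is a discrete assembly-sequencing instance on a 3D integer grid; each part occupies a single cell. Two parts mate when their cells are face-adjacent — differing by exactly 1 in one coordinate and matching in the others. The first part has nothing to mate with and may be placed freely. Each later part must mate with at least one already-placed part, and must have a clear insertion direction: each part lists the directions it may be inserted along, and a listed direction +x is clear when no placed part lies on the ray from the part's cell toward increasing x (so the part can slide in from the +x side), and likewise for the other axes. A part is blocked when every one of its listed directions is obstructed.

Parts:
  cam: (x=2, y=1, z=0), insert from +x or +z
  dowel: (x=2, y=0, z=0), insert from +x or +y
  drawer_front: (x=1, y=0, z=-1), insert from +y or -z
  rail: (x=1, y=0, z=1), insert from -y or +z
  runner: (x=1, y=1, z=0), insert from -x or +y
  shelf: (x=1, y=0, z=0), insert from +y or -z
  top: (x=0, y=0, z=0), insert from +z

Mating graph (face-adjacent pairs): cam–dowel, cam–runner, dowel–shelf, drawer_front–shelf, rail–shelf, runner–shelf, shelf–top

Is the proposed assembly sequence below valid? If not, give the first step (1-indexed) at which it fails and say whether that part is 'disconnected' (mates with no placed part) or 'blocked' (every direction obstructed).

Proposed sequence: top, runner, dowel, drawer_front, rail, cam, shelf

1. top@(0, 0, 0) [+z clear] — {top}
2. runner@(1, 1, 0) — no placed neighbour ⇒ disconnected

Invalid at step 2 (disconnected)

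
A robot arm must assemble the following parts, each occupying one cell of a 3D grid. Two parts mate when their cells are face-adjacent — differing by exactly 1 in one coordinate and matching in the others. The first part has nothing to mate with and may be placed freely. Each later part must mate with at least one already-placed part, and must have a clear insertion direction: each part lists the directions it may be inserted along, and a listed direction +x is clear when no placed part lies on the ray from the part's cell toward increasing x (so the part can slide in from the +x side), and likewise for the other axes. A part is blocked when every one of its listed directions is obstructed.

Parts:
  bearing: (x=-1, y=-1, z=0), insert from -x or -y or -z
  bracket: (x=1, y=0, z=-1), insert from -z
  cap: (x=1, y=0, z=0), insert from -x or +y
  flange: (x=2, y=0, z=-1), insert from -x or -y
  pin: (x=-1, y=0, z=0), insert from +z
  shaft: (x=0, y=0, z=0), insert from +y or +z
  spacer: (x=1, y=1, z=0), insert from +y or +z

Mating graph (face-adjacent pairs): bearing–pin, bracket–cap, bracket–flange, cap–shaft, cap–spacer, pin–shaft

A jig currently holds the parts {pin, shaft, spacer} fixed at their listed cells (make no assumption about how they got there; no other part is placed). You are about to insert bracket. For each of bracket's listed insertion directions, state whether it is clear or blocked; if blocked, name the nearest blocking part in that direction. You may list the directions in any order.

-z: ray from bracket(1, 0, -1) has no placed part ⇒ clear

-z: clear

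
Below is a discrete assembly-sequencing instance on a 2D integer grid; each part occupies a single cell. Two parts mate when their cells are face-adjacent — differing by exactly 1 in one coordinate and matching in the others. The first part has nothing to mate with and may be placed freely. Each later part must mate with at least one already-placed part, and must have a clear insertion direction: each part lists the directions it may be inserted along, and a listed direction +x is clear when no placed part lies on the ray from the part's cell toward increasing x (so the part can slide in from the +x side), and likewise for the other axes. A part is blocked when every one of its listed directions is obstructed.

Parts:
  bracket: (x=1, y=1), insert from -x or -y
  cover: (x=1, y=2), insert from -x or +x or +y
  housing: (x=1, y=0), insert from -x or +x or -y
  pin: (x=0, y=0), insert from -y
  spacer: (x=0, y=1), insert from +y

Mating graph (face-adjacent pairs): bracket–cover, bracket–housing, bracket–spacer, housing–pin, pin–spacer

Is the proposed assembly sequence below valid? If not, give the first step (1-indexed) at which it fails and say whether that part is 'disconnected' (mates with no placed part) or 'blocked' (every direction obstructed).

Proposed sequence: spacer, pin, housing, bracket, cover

Invalid at step 4 (blocked)

1. spacer@(0, 1) [+y clear] — {spacer}
2. pin@(0, 0) [-y clear] — {pin, spacer}
3. housing@(1, 0) [+x clear] — {housing, pin, spacer}
4. bracket@(1, 1) — -x/-y all obstructed ⇒ blocked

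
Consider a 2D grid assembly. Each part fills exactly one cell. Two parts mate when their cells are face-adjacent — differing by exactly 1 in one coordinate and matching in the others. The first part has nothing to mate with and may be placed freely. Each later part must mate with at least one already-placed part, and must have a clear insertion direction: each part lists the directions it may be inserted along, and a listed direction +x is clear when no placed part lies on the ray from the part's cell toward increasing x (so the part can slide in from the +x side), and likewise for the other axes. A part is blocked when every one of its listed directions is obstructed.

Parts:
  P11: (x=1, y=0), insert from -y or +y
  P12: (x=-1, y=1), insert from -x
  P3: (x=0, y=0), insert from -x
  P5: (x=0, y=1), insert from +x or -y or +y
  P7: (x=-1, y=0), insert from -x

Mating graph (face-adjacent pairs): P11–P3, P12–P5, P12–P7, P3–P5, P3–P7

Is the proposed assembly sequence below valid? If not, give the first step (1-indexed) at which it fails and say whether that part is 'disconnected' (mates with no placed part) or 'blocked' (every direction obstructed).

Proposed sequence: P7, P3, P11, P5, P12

1. P7@(-1, 0) [-x clear] — {P7}
2. P3@(0, 0) — -x all obstructed ⇒ blocked

Invalid at step 2 (blocked)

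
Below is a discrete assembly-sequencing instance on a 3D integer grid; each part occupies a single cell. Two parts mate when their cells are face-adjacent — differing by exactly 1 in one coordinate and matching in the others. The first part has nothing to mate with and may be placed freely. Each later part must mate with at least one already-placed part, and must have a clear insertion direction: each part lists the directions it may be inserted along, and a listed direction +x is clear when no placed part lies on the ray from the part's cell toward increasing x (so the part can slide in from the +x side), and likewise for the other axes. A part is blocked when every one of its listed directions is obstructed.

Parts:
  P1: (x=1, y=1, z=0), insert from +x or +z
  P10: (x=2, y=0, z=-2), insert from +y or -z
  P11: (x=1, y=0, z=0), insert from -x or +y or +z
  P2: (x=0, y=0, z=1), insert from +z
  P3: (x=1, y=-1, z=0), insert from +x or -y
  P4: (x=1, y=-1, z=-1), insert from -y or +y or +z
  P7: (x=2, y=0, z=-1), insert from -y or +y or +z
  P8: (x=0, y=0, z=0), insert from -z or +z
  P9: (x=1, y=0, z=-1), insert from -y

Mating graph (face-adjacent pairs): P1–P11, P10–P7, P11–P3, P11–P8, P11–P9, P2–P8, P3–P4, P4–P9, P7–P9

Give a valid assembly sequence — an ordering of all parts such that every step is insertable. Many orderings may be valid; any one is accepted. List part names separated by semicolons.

1. P9@(1, 0, -1) [-y clear] — {P9}
2. P11@(1, 0, 0) [-x clear] — {P11, P9}
3. P8@(0, 0, 0) [-z clear] — {P11, P8, P9}
4. P2@(0, 0, 1) [+z clear] — {P11, P2, P8, P9}
5. P7@(2, 0, -1) [-y clear] — {P11, P2, P7, P8, P9}
6. P10@(2, 0, -2) [+y clear] — {P10, P11, P2, P7, P8, P9}
7. P4@(1, -1, -1) [-y clear] — {P10, P11, P2, P4, P7, P8, P9}
8. P3@(1, -1, 0) [+x clear] — {P10, P11, P2, P3, P4, P7, P8, P9}
9. P1@(1, 1, 0) [+x clear] — {P1, P10, P11, P2, P3, P4, P7, P8, P9}

P9; P11; P8; P2; P7; P10; P4; P3; P1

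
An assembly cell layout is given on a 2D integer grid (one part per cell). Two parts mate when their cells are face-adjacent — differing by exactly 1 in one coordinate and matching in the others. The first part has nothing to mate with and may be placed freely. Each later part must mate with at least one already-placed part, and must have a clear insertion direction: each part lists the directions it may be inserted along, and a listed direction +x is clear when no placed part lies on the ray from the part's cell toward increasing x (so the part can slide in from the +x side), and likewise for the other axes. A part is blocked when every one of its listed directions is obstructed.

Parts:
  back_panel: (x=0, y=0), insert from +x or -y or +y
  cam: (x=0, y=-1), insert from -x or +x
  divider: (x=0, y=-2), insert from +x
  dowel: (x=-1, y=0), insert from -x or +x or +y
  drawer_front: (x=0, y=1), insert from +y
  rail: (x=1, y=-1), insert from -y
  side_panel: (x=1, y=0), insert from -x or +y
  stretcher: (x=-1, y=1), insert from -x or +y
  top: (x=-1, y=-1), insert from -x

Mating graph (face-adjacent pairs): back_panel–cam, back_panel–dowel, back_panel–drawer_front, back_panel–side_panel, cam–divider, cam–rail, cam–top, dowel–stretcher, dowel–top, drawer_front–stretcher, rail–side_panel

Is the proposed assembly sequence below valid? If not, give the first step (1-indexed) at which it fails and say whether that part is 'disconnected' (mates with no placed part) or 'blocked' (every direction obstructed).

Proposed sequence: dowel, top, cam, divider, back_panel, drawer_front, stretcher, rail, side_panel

1. dowel@(-1, 0) [-x clear] — {dowel}
2. top@(-1, -1) [-x clear] — {dowel, top}
3. cam@(0, -1) [+x clear] — {cam, dowel, top}
4. divider@(0, -2) [+x clear] — {cam, divider, dowel, top}
5. back_panel@(0, 0) [+x clear] — {back_panel, cam, divider, dowel, top}
6. drawer_front@(0, 1) [+y clear] — {back_panel, cam, divider, dowel, drawer_front, top}
7. stretcher@(-1, 1) [-x clear] — {back_panel, cam, divider, dowel, drawer_front, stretcher, top}
8. rail@(1, -1) [-y clear] — {back_panel, cam, divider, dowel, drawer_front, rail, stretcher, top}
9. side_panel@(1, 0) [+y clear] — {back_panel, cam, divider, dowel, drawer_front, rail, side_panel, stretcher, top}

Valid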